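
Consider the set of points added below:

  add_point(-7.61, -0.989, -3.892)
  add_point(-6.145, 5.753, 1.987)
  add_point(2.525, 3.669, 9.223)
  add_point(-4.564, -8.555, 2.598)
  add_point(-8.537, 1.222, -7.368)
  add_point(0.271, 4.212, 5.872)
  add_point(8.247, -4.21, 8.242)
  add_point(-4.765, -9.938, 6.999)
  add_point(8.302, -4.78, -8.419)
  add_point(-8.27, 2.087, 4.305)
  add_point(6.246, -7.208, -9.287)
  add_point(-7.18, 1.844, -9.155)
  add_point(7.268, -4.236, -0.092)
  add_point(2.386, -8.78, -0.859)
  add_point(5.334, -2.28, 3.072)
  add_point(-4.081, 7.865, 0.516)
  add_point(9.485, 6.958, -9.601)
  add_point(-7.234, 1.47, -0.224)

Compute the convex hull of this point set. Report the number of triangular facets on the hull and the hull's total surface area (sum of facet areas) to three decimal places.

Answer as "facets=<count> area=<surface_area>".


facets=22 area=1155.570

Hull vertices (13/18): indices [1, 2, 3, 4, 6, 7, 8, 9, 10, 11, 13, 15, 16].

Area of each hull facet:
  f1: (p15, p2, p16) → 99.1668
  f2: (p11, p10, p4) → 17.7283
  f3: (p11, p10, p16) → 109.7977
  f4: (p11, p15, p4) → 12.9289
  f5: (p11, p15, p16) → 95.2366
  f6: (p3, p7, p4) → 17.9635
  f7: (p3, p10, p4) → 108.2854
  f8: (p3, p10, p7) → 24.3295
  f9: (p8, p10, p16) → 12.5947
  f10: (p9, p7, p4) → 74.1912
  f11: (p9, p2, p7) → 74.9681
  f12: (p6, p8, p10) → 26.3393
  f13: (p6, p2, p7) → 68.4066
  f14: (p6, p2, p16) → 98.1930
  f15: (p6, p8, p16) → 98.6129
  f16: (p1, p15, p4) → 17.5908
  f17: (p1, p9, p4) → 25.7585
  f18: (p1, p15, p2) → 18.8894
  f19: (p1, p9, p2) → 27.5702
  f20: (p13, p10, p7) → 15.4012
  f21: (p13, p6, p7) → 61.6025
  f22: (p13, p6, p10) → 50.0149
Σ area = 1155.570

Euler characteristic 13−33+22 = 2 ✓


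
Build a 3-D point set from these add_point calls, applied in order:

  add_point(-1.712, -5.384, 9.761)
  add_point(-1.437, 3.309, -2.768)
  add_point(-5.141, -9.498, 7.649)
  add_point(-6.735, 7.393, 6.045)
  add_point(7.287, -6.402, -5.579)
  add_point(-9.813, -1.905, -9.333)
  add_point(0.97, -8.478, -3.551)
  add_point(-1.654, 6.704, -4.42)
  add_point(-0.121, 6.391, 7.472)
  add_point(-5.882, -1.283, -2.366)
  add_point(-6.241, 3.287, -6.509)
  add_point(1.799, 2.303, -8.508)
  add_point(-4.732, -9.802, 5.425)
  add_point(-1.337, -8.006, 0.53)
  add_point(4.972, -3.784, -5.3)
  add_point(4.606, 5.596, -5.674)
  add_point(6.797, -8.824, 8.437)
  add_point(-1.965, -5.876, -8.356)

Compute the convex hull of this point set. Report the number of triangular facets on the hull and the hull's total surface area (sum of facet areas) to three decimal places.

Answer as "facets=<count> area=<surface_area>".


Extreme-point indices: [0, 2, 3, 4, 5, 6, 7, 8, 10, 11, 12, 15, 16, 17] — 14 of 18 on the boundary.

Per-facet area ½‖(b−a)×(c−a)‖:
  f1: (p15, p16, p4) → 86.2705
  f2: (p17, p12, p5) → 64.4709
  f3: (p2, p3, p5) → 141.6750
  f4: (p2, p12, p5) → 14.0495
  f5: (p2, p16, p12) → 13.5919
  f6: (p8, p15, p16) → 116.0250
  f7: (p8, p7, p3) → 38.6616
  f8: (p8, p7, p15) → 38.7814
  f9: (p6, p17, p4) → 21.4927
  f10: (p6, p17, p12) → 29.6968
  f11: (p6, p16, p4) → 45.9704
  f12: (p6, p16, p12) → 60.8592
  f13: (p11, p15, p4) → 27.5596
  f14: (p11, p17, p4) → 40.8740
  f15: (p11, p17, p5) → 39.8144
  f16: (p11, p7, p15) → 15.9362
  f17: (p10, p3, p5) → 36.4219
  f18: (p10, p7, p3) → 35.4788
  f19: (p10, p11, p5) → 27.3717
  f20: (p10, p11, p7) → 20.7371
  f21: (p0, p2, p16) → 25.9830
  f22: (p0, p8, p16) → 54.8127
  f23: (p0, p2, p3) → 38.5643
  f24: (p0, p8, p3) → 41.3211
Σ area = 1076.420

Euler: V−E+F = 14−36+24 = 2.

facets=24 area=1076.420


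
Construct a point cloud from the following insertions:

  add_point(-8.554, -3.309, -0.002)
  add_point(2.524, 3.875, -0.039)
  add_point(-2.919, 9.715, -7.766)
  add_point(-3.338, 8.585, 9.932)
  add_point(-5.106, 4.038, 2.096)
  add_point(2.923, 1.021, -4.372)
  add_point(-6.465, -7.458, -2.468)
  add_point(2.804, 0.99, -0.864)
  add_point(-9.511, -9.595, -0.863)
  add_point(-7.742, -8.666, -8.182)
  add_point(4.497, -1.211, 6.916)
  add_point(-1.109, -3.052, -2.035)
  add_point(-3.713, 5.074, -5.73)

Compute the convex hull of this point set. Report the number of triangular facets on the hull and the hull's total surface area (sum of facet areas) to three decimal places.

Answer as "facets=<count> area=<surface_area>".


facets=12 area=774.474

Hull vertices (8/13): indices [0, 1, 2, 3, 5, 8, 9, 10].

Per-facet area ½‖(b−a)×(c−a)‖:
  f1: (p3, p10, p8) → 116.6351
  f2: (p9, p10, p8) → 67.5095
  f3: (p0, p3, p8) → 28.3224
  f4: (p0, p3, p2) → 120.9033
  f5: (p0, p9, p8) → 24.3326
  f6: (p0, p9, p2) → 79.3516
  f7: (p5, p9, p10) → 84.4080
  f8: (p5, p9, p2) → 81.9221
  f9: (p1, p5, p10) → 21.7701
  f10: (p1, p5, p2) → 27.9654
  f11: (p1, p3, p10) → 52.5400
  f12: (p1, p3, p2) → 68.8141
Σ area = 774.474

Euler characteristic 8−18+12 = 2 ✓


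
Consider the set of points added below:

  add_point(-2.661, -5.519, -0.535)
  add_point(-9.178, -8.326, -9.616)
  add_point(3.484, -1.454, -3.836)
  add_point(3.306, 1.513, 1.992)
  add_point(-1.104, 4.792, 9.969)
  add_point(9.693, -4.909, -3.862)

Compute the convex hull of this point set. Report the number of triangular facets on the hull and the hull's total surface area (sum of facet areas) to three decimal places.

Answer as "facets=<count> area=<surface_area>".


facets=8 area=439.706

Points on the hull: [0, 1, 2, 3, 4, 5] (6 of 6).

Area of each hull facet:
  f1: (p0, p5, p1) → 69.0739
  f2: (p0, p4, p1) → 52.4701
  f3: (p0, p4, p5) → 94.6747
  f4: (p2, p5, p1) → 47.8827
  f5: (p2, p4, p1) → 118.5517
  f6: (p3, p4, p5) → 20.6895
  f7: (p3, p2, p5) → 22.5196
  f8: (p3, p2, p4) → 13.8441
Σ area = 439.706

Euler: V−E+F = 6−12+8 = 2.


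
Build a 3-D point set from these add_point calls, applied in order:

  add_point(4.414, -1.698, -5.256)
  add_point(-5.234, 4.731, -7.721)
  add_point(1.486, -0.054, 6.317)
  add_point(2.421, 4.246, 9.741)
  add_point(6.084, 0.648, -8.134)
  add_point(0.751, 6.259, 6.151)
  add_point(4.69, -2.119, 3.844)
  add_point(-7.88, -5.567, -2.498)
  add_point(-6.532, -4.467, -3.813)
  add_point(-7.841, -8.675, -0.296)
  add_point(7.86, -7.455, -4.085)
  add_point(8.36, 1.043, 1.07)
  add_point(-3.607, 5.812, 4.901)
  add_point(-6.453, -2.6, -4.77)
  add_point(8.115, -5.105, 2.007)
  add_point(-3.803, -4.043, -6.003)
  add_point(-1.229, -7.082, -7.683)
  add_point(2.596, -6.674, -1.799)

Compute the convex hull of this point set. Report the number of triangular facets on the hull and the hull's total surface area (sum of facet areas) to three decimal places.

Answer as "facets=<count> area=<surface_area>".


Extreme-point indices: [1, 2, 3, 4, 5, 7, 9, 10, 11, 12, 13, 14, 16] — 13 of 18 on the boundary.

Triangle areas on the boundary:
  f1: (p4, p5, p11) → 47.4226
  f2: (p1, p4, p5) → 87.0498
  f3: (p12, p1, p7) → 71.3146
  f4: (p12, p1, p5) → 26.6478
  f5: (p13, p1, p7) → 5.2759
  f6: (p3, p5, p11) → 23.2578
  f7: (p3, p14, p11) → 33.8150
  f8: (p3, p12, p5) → 8.5353
  f9: (p16, p13, p7) → 14.9441
  f10: (p16, p1, p4) → 58.7368
  f11: (p16, p13, p1) → 28.5117
  f12: (p10, p4, p11) → 39.4355
  f13: (p10, p14, p11) → 19.8529
  f14: (p10, p16, p4) → 41.8807
  f15: (p9, p10, p14) → 52.2977
  f16: (p9, p12, p7) → 25.3998
  f17: (p9, p3, p12) → 61.3789
  f18: (p9, p16, p7) → 15.9973
  f19: (p9, p10, p16) → 46.2718
  f20: (p2, p3, p14) → 21.3305
  f21: (p2, p9, p14) → 66.9819
  f22: (p2, p9, p3) → 20.5626
Σ area = 816.901

Euler characteristic 13−33+22 = 2 ✓

facets=22 area=816.901


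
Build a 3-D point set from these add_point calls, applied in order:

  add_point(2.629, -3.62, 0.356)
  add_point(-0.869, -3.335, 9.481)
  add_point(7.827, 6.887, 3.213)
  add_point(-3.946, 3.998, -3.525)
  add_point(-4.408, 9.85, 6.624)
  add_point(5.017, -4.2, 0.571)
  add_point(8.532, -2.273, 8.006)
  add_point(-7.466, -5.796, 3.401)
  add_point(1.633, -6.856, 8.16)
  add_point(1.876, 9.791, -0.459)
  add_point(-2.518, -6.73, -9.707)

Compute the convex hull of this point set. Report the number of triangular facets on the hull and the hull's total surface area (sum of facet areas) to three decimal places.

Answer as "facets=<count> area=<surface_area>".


facets=16 area=836.925

Hull vertices (10/11): indices [1, 2, 3, 4, 5, 6, 7, 8, 9, 10].

Triangle areas on the boundary:
  f1: (p1, p4, p7) → 64.7437
  f2: (p1, p4, p6) → 66.3484
  f3: (p3, p4, p7) → 72.9204
  f4: (p3, p10, p7) → 72.4620
  f5: (p3, p9, p4) → 40.8652
  f6: (p3, p9, p10) → 40.7465
  f7: (p2, p4, p6) → 66.8740
  f8: (p2, p9, p4) → 35.3793
  f9: (p2, p5, p6) → 42.5508
  f10: (p2, p9, p10) → 73.3335
  f11: (p2, p5, p10) → 66.0088
  f12: (p8, p1, p7) → 21.0099
  f13: (p8, p1, p6) → 18.6971
  f14: (p8, p5, p6) → 31.1296
  f15: (p8, p10, p7) → 72.0133
  f16: (p8, p5, p10) → 51.8426
Σ area = 836.925

Euler: V−E+F = 10−24+16 = 2.


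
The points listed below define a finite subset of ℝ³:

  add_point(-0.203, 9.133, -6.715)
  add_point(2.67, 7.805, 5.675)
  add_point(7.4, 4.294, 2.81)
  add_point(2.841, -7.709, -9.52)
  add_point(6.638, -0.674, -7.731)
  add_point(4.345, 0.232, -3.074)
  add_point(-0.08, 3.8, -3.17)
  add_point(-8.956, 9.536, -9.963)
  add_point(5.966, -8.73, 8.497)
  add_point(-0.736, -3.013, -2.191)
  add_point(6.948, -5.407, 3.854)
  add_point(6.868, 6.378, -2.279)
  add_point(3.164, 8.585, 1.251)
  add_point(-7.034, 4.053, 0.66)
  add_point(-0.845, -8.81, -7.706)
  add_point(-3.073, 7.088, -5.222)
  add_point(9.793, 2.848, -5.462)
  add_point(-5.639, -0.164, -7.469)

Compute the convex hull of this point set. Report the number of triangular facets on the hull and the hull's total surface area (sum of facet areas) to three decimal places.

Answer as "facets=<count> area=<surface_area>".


facets=24 area=1013.895

14 of the 18 inputs are extreme points: [0, 1, 2, 3, 4, 7, 8, 10, 11, 12, 13, 14, 16, 17].

Triangle areas on the boundary:
  f1: (p3, p14, p7) → 42.8348
  f2: (p3, p8, p14) → 37.3189
  f3: (p17, p14, p7) → 16.1974
  f4: (p0, p16, p7) → 29.4023
  f5: (p13, p1, p7) → 65.0372
  f6: (p13, p1, p8) → 98.3993
  f7: (p13, p17, p7) → 47.2062
  f8: (p13, p8, p14) → 137.5260
  f9: (p13, p17, p14) → 39.8742
  f10: (p2, p8, p16) → 60.3204
  f11: (p2, p1, p8) → 45.3905
  f12: (p4, p16, p7) → 48.3693
  f13: (p4, p3, p7) → 76.7703
  f14: (p4, p3, p16) → 6.7083
  f15: (p10, p8, p16) → 4.2614
  f16: (p10, p3, p16) → 77.3875
  f17: (p10, p3, p8) → 32.4267
  f18: (p11, p0, p16) → 23.1377
  f19: (p11, p2, p16) → 14.9807
  f20: (p11, p2, p1) → 17.9388
  f21: (p12, p11, p1) → 9.8352
  f22: (p12, p11, p0) → 23.0396
  f23: (p12, p1, p7) → 30.0783
  f24: (p12, p0, p7) → 29.4541
Σ area = 1013.895

Euler characteristic 14−36+24 = 2 ✓


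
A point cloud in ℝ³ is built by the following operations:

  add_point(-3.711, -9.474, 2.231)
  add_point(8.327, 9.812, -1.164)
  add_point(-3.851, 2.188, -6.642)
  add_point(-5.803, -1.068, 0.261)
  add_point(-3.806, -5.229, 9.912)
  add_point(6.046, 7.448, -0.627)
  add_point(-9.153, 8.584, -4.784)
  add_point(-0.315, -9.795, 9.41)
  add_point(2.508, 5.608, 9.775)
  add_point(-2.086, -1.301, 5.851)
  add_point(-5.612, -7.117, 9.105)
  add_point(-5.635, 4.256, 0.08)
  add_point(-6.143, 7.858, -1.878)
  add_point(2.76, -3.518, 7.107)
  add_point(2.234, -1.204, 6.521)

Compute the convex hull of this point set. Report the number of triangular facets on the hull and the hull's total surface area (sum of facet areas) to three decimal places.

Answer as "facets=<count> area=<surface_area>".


Hull vertices (9/15): indices [0, 1, 2, 4, 6, 7, 8, 10, 13].

Triangle areas on the boundary:
  f1: (p2, p1, p6) → 65.3902
  f2: (p8, p1, p6) → 112.1206
  f3: (p0, p2, p6) → 55.0015
  f4: (p0, p7, p1) → 91.2058
  f5: (p0, p2, p1) → 111.0017
  f6: (p10, p0, p6) → 75.5379
  f7: (p10, p0, p7) → 21.1477
  f8: (p13, p7, p1) → 12.7066
  f9: (p13, p8, p1) → 62.1045
  f10: (p13, p8, p7) → 24.3056
  f11: (p4, p8, p7) → 33.4956
  f12: (p4, p10, p7) → 7.7701
  f13: (p4, p8, p6) → 116.8150
  f14: (p4, p10, p6) → 28.4366
Σ area = 817.039

Euler: V−E+F = 9−21+14 = 2.

facets=14 area=817.039


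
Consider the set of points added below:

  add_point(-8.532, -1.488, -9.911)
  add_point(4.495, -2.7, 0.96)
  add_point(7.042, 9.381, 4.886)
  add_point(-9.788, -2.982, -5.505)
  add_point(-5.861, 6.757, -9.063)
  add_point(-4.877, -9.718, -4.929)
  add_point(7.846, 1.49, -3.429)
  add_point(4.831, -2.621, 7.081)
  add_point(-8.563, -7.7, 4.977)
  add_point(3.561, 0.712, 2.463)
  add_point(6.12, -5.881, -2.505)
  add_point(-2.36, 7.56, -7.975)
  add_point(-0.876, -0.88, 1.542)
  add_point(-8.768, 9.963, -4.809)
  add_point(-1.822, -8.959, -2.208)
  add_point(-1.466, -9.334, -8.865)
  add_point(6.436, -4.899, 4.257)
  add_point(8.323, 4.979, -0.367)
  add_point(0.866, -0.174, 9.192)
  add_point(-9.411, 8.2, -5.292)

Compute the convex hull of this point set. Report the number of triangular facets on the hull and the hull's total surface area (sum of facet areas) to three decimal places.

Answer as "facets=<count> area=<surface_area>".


Extreme-point indices: [0, 2, 3, 4, 5, 6, 7, 8, 10, 11, 13, 14, 15, 16, 17, 18, 19] — 17 of 20 on the boundary.

Per-facet area ½‖(b−a)×(c−a)‖:
  f1: (p2, p18, p13) → 110.0171
  f2: (p8, p18, p13) → 120.9774
  f3: (p16, p2, p17) → 37.6644
  f4: (p16, p8, p14) → 55.8120
  f5: (p19, p8, p3) → 59.6403
  f6: (p19, p8, p13) → 14.4957
  f7: (p11, p2, p17) → 45.9974
  f8: (p11, p2, p13) → 59.9797
  f9: (p5, p15, p14) → 10.8651
  f10: (p5, p8, p14) → 20.6635
  f11: (p5, p8, p3) → 43.0385
  f12: (p7, p2, p18) → 30.6922
  f13: (p7, p16, p2) → 22.9707
  f14: (p7, p8, p18) → 32.2943
  f15: (p7, p16, p8) → 28.6515
  f16: (p10, p15, p14) → 28.3949
  f17: (p10, p16, p14) → 29.0956
  f18: (p6, p11, p17) → 29.6436
  f19: (p6, p11, p15) → 93.2965
  f20: (p6, p10, p15) → 36.4904
  f21: (p6, p16, p17) → 23.5495
  f22: (p6, p10, p16) → 26.0724
  f23: (p0, p19, p3) → 25.7111
  f24: (p0, p5, p3) → 19.8751
  f25: (p0, p5, p15) → 26.3750
  f26: (p4, p11, p15) → 31.2749
  f27: (p4, p0, p15) → 40.3695
  f28: (p4, p11, p13) → 11.2900
  f29: (p4, p19, p13) → 5.1039
  f30: (p4, p0, p19) → 23.2404
Σ area = 1143.543

Check V−E+F: 17 − 45 + 30 = 2.

facets=30 area=1143.543


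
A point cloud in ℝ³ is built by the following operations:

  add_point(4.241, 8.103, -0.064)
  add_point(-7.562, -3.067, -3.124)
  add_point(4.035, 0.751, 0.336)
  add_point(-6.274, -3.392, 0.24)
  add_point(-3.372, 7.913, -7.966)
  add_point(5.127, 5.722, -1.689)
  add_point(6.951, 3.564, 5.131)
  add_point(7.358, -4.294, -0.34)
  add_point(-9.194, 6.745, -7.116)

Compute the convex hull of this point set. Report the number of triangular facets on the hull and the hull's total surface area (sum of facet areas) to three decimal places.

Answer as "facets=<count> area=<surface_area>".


Points on the hull: [0, 1, 3, 4, 5, 6, 7, 8] (8 of 9).

Per-facet area ½‖(b−a)×(c−a)‖:
  f1: (p6, p0, p8) → 45.4862
  f2: (p3, p6, p8) → 101.0824
  f3: (p3, p6, p7) → 65.0452
  f4: (p4, p0, p8) → 26.9379
  f5: (p1, p3, p8) → 16.9724
  f6: (p1, p3, p7) → 23.4153
  f7: (p1, p4, p8) → 32.0345
  f8: (p1, p4, p7) → 95.1254
  f9: (p5, p4, p7) → 50.0858
  f10: (p5, p4, p0) → 16.2208
  f11: (p5, p6, p7) → 33.9875
  f12: (p5, p6, p0) → 10.9190
Σ area = 517.312

Euler characteristic 8−18+12 = 2 ✓

facets=12 area=517.312


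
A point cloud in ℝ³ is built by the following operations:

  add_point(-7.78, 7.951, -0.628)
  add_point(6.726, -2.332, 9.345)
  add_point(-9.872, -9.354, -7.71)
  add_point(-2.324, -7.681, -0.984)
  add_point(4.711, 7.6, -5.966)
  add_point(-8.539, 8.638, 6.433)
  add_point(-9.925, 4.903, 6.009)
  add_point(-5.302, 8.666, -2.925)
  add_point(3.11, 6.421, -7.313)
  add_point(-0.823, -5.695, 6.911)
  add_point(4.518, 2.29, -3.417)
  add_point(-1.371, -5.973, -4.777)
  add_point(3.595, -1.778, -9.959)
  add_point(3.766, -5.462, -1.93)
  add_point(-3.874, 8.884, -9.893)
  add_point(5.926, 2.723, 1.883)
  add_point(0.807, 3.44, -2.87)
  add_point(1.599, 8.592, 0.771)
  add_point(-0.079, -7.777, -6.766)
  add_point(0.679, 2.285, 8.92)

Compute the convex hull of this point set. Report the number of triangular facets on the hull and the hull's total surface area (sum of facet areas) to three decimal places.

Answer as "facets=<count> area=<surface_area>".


facets=28 area=1136.976

Extreme-point indices: [0, 1, 2, 3, 4, 5, 6, 8, 9, 12, 13, 14, 15, 17, 18, 19] — 16 of 20 on the boundary.

Triangle areas on the boundary:
  f1: (p12, p14, p2) → 101.1440
  f2: (p9, p2, p6) → 119.7319
  f3: (p18, p12, p2) → 32.1142
  f4: (p19, p17, p1) → 37.0288
  f5: (p19, p9, p6) → 47.2752
  f6: (p19, p9, p1) → 28.8914
  f7: (p5, p17, p14) → 69.5713
  f8: (p5, p19, p6) → 22.4333
  f9: (p5, p19, p17) → 53.3562
  f10: (p15, p12, p1) → 47.5181
  f11: (p15, p17, p1) → 26.1636
  f12: (p4, p17, p14) → 35.6579
  f13: (p4, p15, p12) → 47.3365
  f14: (p4, p15, p17) → 26.9747
  f15: (p13, p12, p1) → 35.5400
  f16: (p13, p18, p12) → 24.6975
  f17: (p3, p9, p2) → 25.5224
  f18: (p3, p18, p2) → 29.8003
  f19: (p3, p13, p18) → 17.9777
  f20: (p3, p9, p1) → 30.4157
  f21: (p3, p13, p1) → 38.8787
  f22: (p0, p5, p6) → 14.1135
  f23: (p0, p5, p14) → 12.2628
  f24: (p0, p2, p6) → 71.4251
  f25: (p0, p14, p2) → 92.7233
  f26: (p8, p12, p14) → 32.7815
  f27: (p8, p4, p14) → 7.3583
  f28: (p8, p4, p12) → 8.2818
Σ area = 1136.976

Euler characteristic 16−42+28 = 2 ✓


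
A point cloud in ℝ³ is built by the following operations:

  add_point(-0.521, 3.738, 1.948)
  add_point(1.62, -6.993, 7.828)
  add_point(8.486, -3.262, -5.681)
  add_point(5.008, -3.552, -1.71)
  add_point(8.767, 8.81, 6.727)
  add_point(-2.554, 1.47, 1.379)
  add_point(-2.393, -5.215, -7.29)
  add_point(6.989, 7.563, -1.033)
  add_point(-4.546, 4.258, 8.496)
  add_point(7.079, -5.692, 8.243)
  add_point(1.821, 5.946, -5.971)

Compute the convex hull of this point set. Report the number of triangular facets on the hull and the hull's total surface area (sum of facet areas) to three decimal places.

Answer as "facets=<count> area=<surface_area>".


facets=12 area=795.632

Points on the hull: [1, 2, 4, 6, 7, 8, 9, 10] (8 of 11).

Facet areas (half cross-product norm):
  f1: (p6, p1, p8) → 99.6270
  f2: (p2, p6, p1) → 81.7853
  f3: (p9, p4, p8) → 93.5597
  f4: (p9, p1, p8) → 34.9107
  f5: (p9, p2, p4) → 100.0279
  f6: (p9, p2, p1) → 39.8850
  f7: (p10, p4, p8) → 96.0175
  f8: (p10, p6, p8) → 94.4667
  f9: (p10, p2, p6) → 57.2407
  f10: (p7, p2, p4) → 41.7049
  f11: (p7, p10, p4) → 16.0839
  f12: (p7, p10, p2) → 40.3220
Σ area = 795.632

Euler: V−E+F = 8−18+12 = 2.


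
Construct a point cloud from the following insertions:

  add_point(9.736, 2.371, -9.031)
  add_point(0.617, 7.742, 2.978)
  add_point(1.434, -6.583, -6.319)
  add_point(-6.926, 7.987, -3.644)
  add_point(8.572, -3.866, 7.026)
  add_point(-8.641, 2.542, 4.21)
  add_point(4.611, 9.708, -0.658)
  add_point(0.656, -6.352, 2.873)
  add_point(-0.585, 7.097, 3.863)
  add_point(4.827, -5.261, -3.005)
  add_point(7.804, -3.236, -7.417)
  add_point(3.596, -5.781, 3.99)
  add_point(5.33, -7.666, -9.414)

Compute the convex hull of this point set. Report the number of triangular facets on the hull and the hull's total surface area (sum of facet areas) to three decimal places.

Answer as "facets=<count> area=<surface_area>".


Hull vertices (12/13): indices [0, 1, 2, 3, 4, 5, 6, 7, 8, 10, 11, 12].

Area of each hull facet:
  f1: (p6, p4, p0) → 94.6238
  f2: (p3, p12, p0) → 100.5722
  f3: (p3, p6, p0) → 72.9974
  f4: (p7, p4, p5) → 55.4422
  f5: (p10, p12, p0) → 10.3258
  f6: (p10, p4, p0) → 42.6446
  f7: (p10, p4, p12) → 36.9136
  f8: (p8, p4, p5) → 66.7852
  f9: (p8, p3, p5) → 39.9263
  f10: (p2, p3, p5) → 79.5953
  f11: (p2, p3, p12) → 32.7708
  f12: (p2, p7, p5) → 58.6992
  f13: (p2, p7, p12) → 17.3293
  f14: (p11, p4, p12) → 37.8740
  f15: (p11, p7, p12) → 21.1118
  f16: (p11, p7, p4) → 2.1956
  f17: (p1, p6, p4) → 41.9836
  f18: (p1, p8, p4) → 11.8812
  f19: (p1, p3, p6) → 28.7205
  f20: (p1, p8, p3) → 8.0195
Σ area = 860.412

Euler characteristic 12−30+20 = 2 ✓

facets=20 area=860.412


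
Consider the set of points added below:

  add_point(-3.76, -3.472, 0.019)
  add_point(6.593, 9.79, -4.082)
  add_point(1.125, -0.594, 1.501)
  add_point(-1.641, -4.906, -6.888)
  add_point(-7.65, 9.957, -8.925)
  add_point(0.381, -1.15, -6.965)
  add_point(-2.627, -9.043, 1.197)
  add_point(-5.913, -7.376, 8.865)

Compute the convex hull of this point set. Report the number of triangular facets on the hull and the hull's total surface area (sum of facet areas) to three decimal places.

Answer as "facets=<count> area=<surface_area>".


Extreme-point indices: [1, 2, 3, 4, 5, 6, 7] — 7 of 8 on the boundary.

Area of each hull facet:
  f1: (p7, p1, p4) → 178.4452
  f2: (p7, p6, p4) → 92.8736
  f3: (p3, p6, p4) → 64.4336
  f4: (p2, p6, p1) → 27.8229
  f5: (p2, p7, p1) → 26.3965
  f6: (p2, p7, p6) → 39.2918
  f7: (p5, p6, p1) → 63.9140
  f8: (p5, p3, p6) → 17.2441
  f9: (p5, p1, p4) → 83.0401
  f10: (p5, p3, p4) → 26.6105
Σ area = 620.072

Check V−E+F: 7 − 15 + 10 = 2.

facets=10 area=620.072


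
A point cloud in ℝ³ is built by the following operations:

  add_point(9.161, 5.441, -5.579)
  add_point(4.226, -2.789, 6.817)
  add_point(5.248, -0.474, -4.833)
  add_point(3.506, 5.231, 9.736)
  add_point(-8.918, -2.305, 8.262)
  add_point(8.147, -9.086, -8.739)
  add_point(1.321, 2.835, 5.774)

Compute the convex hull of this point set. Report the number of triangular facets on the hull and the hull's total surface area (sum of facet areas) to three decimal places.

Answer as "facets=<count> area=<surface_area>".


6 of the 7 inputs are extreme points: [0, 1, 2, 3, 4, 5].

Triangle areas on the boundary:
  f1: (p3, p0, p4) → 116.6598
  f2: (p1, p5, p4) → 107.3135
  f3: (p1, p3, p4) → 55.9817
  f4: (p1, p5, p0) → 108.7155
  f5: (p1, p3, p0) → 65.8368
  f6: (p2, p0, p4) → 57.6972
  f7: (p2, p5, p4) → 87.8788
  f8: (p2, p5, p0) → 30.1225
Σ area = 630.206

Euler: V−E+F = 6−12+8 = 2.

facets=8 area=630.206


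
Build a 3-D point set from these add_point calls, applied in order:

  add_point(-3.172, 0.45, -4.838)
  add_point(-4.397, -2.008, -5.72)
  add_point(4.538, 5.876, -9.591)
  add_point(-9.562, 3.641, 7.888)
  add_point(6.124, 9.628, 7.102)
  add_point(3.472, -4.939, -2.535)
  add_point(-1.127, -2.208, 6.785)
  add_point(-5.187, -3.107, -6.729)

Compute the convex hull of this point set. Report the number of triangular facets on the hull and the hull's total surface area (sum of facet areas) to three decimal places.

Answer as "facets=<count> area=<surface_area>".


6 of the 8 inputs are extreme points: [2, 3, 4, 5, 6, 7].

Facet areas (half cross-product norm):
  f1: (p2, p4, p3) → 143.3881
  f2: (p2, p5, p4) → 104.7209
  f3: (p7, p2, p3) → 112.3594
  f4: (p7, p2, p5) → 60.1881
  f5: (p6, p4, p3) → 71.5433
  f6: (p6, p5, p4) → 74.5914
  f7: (p6, p7, p3) → 72.6438
  f8: (p6, p7, p5) → 52.5442
Σ area = 691.979

Check V−E+F: 6 − 12 + 8 = 2.

facets=8 area=691.979


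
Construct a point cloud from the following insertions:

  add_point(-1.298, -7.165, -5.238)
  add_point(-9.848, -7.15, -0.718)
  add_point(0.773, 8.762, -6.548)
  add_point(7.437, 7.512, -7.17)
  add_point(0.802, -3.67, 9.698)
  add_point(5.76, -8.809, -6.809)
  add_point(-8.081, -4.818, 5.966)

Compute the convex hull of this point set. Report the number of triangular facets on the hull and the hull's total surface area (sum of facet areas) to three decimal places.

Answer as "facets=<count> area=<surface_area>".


Hull vertices (7/7): indices [0, 1, 2, 3, 4, 5, 6].

Area of each hull facet:
  f1: (p4, p5, p1) → 119.2969
  f2: (p4, p5, p3) → 143.4160
  f3: (p6, p4, p1) → 27.9997
  f4: (p2, p5, p3) → 55.6868
  f5: (p2, p6, p1) → 72.4707
  f6: (p2, p4, p3) → 69.5857
  f7: (p2, p6, p4) → 96.4741
  f8: (p0, p5, p1) → 12.1514
  f9: (p0, p2, p1) → 77.0407
  f10: (p0, p2, p5) → 59.5569
Σ area = 733.679

Euler characteristic 7−15+10 = 2 ✓

facets=10 area=733.679


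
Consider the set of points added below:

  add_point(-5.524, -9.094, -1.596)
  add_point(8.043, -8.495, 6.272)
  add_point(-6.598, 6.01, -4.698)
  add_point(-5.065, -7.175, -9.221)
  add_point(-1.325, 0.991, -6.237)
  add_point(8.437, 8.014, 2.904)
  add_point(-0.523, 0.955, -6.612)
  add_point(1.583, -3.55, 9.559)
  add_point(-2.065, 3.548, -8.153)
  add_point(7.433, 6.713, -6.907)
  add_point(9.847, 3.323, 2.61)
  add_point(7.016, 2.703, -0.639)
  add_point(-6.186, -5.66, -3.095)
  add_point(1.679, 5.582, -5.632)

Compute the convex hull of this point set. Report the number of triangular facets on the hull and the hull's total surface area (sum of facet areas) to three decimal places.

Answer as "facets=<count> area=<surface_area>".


facets=16 area=912.444

Hull vertices (10/14): indices [0, 1, 2, 3, 5, 7, 8, 9, 10, 12].

Per-facet area ½‖(b−a)×(c−a)‖:
  f1: (p7, p0, p2) → 108.8759
  f2: (p1, p7, p0) → 62.2593
  f3: (p9, p1, p10) → 54.5166
  f4: (p5, p7, p2) → 121.4964
  f5: (p5, p9, p2) → 70.6553
  f6: (p5, p9, p10) → 24.1119
  f7: (p5, p1, p10) → 16.4265
  f8: (p5, p1, p7) → 65.6535
  f9: (p3, p1, p0) → 55.9288
  f10: (p3, p9, p1) → 168.6015
  f11: (p12, p0, p2) → 6.7777
  f12: (p12, p3, p2) → 37.5429
  f13: (p12, p3, p0) → 12.0856
  f14: (p8, p9, p2) → 27.2258
  f15: (p8, p3, p2) → 33.7310
  f16: (p8, p3, p9) → 46.5552
Σ area = 912.444

Euler: V−E+F = 10−24+16 = 2.


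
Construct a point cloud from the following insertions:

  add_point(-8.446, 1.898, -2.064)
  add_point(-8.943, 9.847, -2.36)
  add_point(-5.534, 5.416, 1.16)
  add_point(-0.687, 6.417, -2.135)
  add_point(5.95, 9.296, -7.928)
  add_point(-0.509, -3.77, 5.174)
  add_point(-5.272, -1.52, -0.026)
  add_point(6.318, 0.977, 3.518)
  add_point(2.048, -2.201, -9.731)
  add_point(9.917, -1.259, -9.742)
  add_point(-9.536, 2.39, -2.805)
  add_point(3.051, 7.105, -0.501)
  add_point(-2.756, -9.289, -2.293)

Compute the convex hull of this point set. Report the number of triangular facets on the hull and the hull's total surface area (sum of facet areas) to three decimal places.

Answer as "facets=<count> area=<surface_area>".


Points on the hull: [1, 2, 4, 5, 7, 8, 9, 10, 11, 12] (10 of 13).

Facet areas (half cross-product norm):
  f1: (p5, p12, p10) → 60.4288
  f2: (p8, p12, p10) → 71.7215
  f3: (p8, p12, p9) → 39.0324
  f4: (p8, p4, p9) → 43.9860
  f5: (p1, p8, p10) → 51.2005
  f6: (p1, p8, p4) → 95.3814
  f7: (p7, p4, p9) → 73.2125
  f8: (p7, p12, p9) → 97.9608
  f9: (p7, p5, p12) → 37.7802
  f10: (p2, p7, p5) → 46.8636
  f11: (p2, p5, p10) → 35.6178
  f12: (p2, p1, p10) → 19.8962
  f13: (p11, p1, p4) → 50.8952
  f14: (p11, p7, p4) → 28.5415
  f15: (p11, p2, p1) → 28.3185
  f16: (p11, p2, p7) → 35.3008
Σ area = 816.138

Euler: V−E+F = 10−24+16 = 2.

facets=16 area=816.138


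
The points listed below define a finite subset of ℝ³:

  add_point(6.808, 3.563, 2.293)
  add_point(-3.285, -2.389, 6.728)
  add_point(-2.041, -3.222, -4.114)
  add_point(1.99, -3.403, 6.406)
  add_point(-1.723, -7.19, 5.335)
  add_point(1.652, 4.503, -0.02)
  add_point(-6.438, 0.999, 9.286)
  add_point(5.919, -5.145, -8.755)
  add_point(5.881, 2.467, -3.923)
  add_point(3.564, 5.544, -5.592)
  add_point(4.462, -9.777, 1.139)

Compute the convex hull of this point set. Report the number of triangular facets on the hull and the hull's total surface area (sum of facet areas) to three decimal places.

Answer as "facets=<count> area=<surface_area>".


facets=16 area=581.509

Hull vertices (10/11): indices [0, 2, 3, 4, 5, 6, 7, 8, 9, 10].

Triangle areas on the boundary:
  f1: (p2, p9, p6) → 77.2637
  f2: (p3, p0, p6) → 45.4859
  f3: (p3, p10, p0) → 40.2672
  f4: (p5, p0, p6) → 35.7334
  f5: (p5, p9, p6) → 14.5273
  f6: (p5, p9, p0) → 17.0175
  f7: (p8, p9, p0) → 12.5845
  f8: (p7, p2, p9) → 46.3322
  f9: (p7, p8, p9) → 17.2769
  f10: (p7, p2, p10) → 45.8236
  f11: (p7, p10, p0) → 69.9160
  f12: (p7, p8, p0) → 21.4378
  f13: (p4, p3, p10) → 20.9523
  f14: (p4, p2, p10) → 38.1594
  f15: (p4, p3, p6) → 26.2506
  f16: (p4, p2, p6) → 52.4812
Σ area = 581.509

Euler: V−E+F = 10−24+16 = 2.


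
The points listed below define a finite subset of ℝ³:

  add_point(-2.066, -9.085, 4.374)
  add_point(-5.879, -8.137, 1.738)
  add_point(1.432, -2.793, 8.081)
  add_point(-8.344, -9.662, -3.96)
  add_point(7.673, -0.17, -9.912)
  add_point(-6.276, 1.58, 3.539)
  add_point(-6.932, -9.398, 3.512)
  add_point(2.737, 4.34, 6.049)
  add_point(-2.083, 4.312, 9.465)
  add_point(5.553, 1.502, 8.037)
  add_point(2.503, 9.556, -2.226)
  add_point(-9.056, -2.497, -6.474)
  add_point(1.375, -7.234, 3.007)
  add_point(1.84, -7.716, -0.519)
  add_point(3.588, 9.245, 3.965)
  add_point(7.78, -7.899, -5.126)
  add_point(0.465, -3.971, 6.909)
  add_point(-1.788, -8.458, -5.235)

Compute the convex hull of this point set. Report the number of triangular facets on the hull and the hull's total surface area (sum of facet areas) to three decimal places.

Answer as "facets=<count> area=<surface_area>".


Hull vertices (14/18): indices [0, 2, 3, 4, 5, 6, 8, 9, 10, 11, 12, 14, 15, 17].

Area of each hull facet:
  f1: (p4, p10, p11) → 106.5888
  f2: (p9, p4, p15) → 74.0573
  f3: (p3, p6, p11) → 27.5999
  f4: (p3, p4, p11) → 65.3846
  f5: (p5, p6, p11) → 56.7369
  f6: (p5, p6, p8) → 39.3508
  f7: (p5, p10, p11) → 73.6070
  f8: (p5, p8, p10) → 49.6650
  f9: (p14, p8, p10) → 25.3431
  f10: (p14, p9, p8) → 33.6482
  f11: (p14, p4, p10) → 37.5071
  f12: (p14, p9, p4) → 76.4098
  f13: (p2, p6, p8) → 45.1039
  f14: (p2, p9, p8) → 22.5789
  f15: (p2, p9, p15) → 46.1209
  f16: (p2, p12, p15) → 27.2488
  f17: (p17, p4, p15) → 43.5484
  f18: (p17, p3, p15) → 7.5694
  f19: (p17, p3, p4) → 23.5297
  f20: (p0, p2, p6) → 16.6989
  f21: (p0, p2, p12) → 13.9371
  f22: (p0, p12, p15) → 14.3585
  f23: (p0, p3, p15) → 71.2696
  f24: (p0, p3, p6) → 17.6075
Σ area = 1015.470

Euler characteristic 14−36+24 = 2 ✓

facets=24 area=1015.470


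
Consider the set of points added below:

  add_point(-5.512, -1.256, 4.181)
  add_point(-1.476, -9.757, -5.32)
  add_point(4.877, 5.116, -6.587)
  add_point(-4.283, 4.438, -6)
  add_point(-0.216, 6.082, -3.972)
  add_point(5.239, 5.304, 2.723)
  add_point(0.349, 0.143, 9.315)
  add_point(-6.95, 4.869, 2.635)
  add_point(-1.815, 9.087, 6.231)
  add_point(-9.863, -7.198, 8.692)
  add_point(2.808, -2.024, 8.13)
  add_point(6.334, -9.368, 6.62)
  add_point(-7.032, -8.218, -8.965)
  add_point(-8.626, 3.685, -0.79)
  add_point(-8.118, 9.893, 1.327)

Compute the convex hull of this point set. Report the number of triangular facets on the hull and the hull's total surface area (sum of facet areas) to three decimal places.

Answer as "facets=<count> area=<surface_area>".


facets=20 area=1106.728

12 of the 15 inputs are extreme points: [1, 2, 3, 5, 6, 8, 9, 10, 11, 12, 13, 14].

Area of each hull facet:
  f1: (p8, p14, p9) → 72.4522
  f2: (p8, p2, p14) → 59.5420
  f3: (p1, p11, p9) → 106.1746
  f4: (p1, p12, p9) → 56.3720
  f5: (p1, p2, p11) → 114.0055
  f6: (p1, p2, p12) → 55.1884
  f7: (p13, p14, p9) → 41.1343
  f8: (p13, p12, p9) → 102.2131
  f9: (p13, p12, p14) → 15.5218
  f10: (p3, p12, p14) → 52.1781
  f11: (p3, p2, p14) → 41.9449
  f12: (p3, p2, p12) → 59.0081
  f13: (p6, p11, p9) → 72.5727
  f14: (p6, p8, p9) → 57.4483
  f15: (p5, p2, p11) → 68.8601
  f16: (p5, p8, p2) → 37.6928
  f17: (p5, p6, p8) → 37.8429
  f18: (p10, p6, p11) → 5.8788
  f19: (p10, p5, p11) → 34.3656
  f20: (p10, p5, p6) → 16.3322
Σ area = 1106.728

Check V−E+F: 12 − 30 + 20 = 2.


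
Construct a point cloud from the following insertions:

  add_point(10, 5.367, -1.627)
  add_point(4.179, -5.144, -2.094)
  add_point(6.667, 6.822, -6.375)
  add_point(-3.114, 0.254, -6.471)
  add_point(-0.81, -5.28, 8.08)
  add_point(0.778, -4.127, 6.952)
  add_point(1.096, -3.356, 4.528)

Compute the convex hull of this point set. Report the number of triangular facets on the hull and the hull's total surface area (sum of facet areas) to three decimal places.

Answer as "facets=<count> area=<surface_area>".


6 of the 7 inputs are extreme points: [0, 1, 2, 3, 4, 5].

Area of each hull facet:
  f1: (p2, p4, p3) → 92.5010
  f2: (p2, p4, p0) → 52.3264
  f3: (p1, p4, p3) → 56.9070
  f4: (p1, p2, p3) → 56.5023
  f5: (p1, p2, p0) → 35.8178
  f6: (p5, p4, p0) → 2.7744
  f7: (p5, p1, p0) → 58.3724
  f8: (p5, p1, p4) → 8.2997
Σ area = 363.501

Check V−E+F: 6 − 12 + 8 = 2.

facets=8 area=363.501


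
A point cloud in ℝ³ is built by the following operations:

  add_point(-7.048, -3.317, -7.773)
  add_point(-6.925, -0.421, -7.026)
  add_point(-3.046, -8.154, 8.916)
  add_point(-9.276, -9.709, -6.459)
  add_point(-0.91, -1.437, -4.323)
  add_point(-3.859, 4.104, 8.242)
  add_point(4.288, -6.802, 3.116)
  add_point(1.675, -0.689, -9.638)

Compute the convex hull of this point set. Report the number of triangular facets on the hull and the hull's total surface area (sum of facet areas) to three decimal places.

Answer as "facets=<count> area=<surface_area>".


Hull vertices (7/8): indices [0, 1, 2, 3, 5, 6, 7].

Per-facet area ½‖(b−a)×(c−a)‖:
  f1: (p7, p6, p3) → 99.0331
  f2: (p7, p5, p6) → 103.9951
  f3: (p2, p6, p3) → 75.9388
  f4: (p2, p5, p3) → 102.4834
  f5: (p2, p5, p6) → 57.6631
  f6: (p1, p5, p3) → 75.1309
  f7: (p1, p7, p5) → 72.5377
  f8: (p0, p7, p3) → 25.5701
  f9: (p0, p1, p3) → 5.2215
  f10: (p0, p1, p7) → 13.4319
Σ area = 631.006

Euler characteristic 7−15+10 = 2 ✓

facets=10 area=631.006


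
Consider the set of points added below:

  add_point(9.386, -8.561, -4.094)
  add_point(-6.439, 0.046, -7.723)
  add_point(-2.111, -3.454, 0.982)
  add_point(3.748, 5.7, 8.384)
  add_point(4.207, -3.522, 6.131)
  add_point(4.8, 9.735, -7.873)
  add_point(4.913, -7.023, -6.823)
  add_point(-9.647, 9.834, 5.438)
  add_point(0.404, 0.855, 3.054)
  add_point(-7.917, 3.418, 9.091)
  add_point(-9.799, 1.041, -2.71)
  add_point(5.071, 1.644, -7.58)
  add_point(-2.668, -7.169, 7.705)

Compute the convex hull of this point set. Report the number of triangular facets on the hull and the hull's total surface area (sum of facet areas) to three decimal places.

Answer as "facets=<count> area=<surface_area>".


Points on the hull: [0, 1, 3, 4, 5, 6, 7, 9, 10, 11, 12] (11 of 13).

Facet areas (half cross-product norm):
  f1: (p3, p5, p0) → 147.6679
  f2: (p12, p9, p10) → 70.7350
  f3: (p12, p1, p10) → 44.9404
  f4: (p12, p3, p9) → 68.2315
  f5: (p7, p9, p10) → 43.4985
  f6: (p7, p1, p10) → 27.2380
  f7: (p7, p1, p5) → 120.7069
  f8: (p7, p3, p5) → 117.5270
  f9: (p7, p3, p9) → 45.1218
  f10: (p6, p12, p0) → 44.6457
  f11: (p6, p12, p1) → 103.7648
  f12: (p4, p3, p0) → 47.4172
  f13: (p4, p12, p0) → 46.8311
  f14: (p4, p12, p3) → 35.2477
  f15: (p11, p1, p5) → 46.8170
  f16: (p11, p6, p1) → 49.9587
  f17: (p11, p5, p0) → 20.4288
  f18: (p11, p6, p0) → 22.5948
Σ area = 1103.373

Euler: V−E+F = 11−27+18 = 2.

facets=18 area=1103.373


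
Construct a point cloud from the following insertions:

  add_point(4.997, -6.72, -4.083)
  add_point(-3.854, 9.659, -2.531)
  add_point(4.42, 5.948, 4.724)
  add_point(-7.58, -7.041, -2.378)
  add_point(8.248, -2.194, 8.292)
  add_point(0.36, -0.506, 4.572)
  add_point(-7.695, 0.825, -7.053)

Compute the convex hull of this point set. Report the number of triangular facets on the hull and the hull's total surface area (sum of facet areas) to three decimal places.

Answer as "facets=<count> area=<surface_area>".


Hull vertices (7/7): indices [0, 1, 2, 3, 4, 5, 6].

Triangle areas on the boundary:
  f1: (p3, p1, p6) → 42.3915
  f2: (p0, p1, p6) → 80.1047
  f3: (p0, p3, p6) → 57.9152
  f4: (p0, p3, p4) → 85.4975
  f5: (p5, p3, p4) → 39.2331
  f6: (p5, p3, p1) → 80.8655
  f7: (p2, p0, p4) → 64.9320
  f8: (p2, p0, p1) → 89.4453
  f9: (p2, p5, p4) → 32.0883
  f10: (p2, p5, p1) → 43.9558
Σ area = 616.429

Check V−E+F: 7 − 15 + 10 = 2.

facets=10 area=616.429


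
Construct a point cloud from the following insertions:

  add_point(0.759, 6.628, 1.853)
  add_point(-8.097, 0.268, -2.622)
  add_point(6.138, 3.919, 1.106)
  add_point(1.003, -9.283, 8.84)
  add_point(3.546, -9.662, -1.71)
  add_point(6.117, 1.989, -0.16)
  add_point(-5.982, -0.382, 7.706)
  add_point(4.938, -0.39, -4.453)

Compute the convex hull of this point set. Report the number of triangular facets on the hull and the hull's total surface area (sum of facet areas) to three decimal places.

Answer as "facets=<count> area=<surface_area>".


8 of the 8 inputs are extreme points: [0, 1, 2, 3, 4, 5, 6, 7].

Triangle areas on the boundary:
  f1: (p3, p4, p1) → 82.3787
  f2: (p6, p3, p1) → 57.8450
  f3: (p6, p3, p2) → 79.8530
  f4: (p7, p4, p1) → 63.8062
  f5: (p0, p6, p1) → 54.3098
  f6: (p0, p6, p2) → 32.6986
  f7: (p0, p7, p1) → 58.1075
  f8: (p0, p7, p2) → 21.1377
  f9: (p5, p7, p2) → 2.9467
  f10: (p5, p7, p4) → 23.9238
  f11: (p5, p3, p2) → 16.8694
  f12: (p5, p3, p4) → 64.9353
Σ area = 558.812

Check V−E+F: 8 − 18 + 12 = 2.

facets=12 area=558.812


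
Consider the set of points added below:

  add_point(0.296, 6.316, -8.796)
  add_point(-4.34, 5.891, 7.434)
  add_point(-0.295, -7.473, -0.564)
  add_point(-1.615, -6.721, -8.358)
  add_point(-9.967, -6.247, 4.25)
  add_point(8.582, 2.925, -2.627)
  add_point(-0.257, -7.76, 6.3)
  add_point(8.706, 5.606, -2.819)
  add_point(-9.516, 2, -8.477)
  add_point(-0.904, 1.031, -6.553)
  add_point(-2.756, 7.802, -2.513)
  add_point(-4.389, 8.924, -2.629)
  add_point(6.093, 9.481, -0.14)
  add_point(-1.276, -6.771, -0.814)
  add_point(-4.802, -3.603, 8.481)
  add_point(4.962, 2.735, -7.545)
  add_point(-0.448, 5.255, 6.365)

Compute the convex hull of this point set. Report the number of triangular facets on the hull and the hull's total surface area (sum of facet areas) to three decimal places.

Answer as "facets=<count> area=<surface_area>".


facets=24 area=974.965

14 of the 17 inputs are extreme points: [0, 1, 2, 3, 4, 5, 6, 7, 8, 11, 12, 14, 15, 16].

Area of each hull facet:
  f1: (p5, p12, p7) → 5.4520
  f2: (p5, p12, p6) → 59.9781
  f3: (p0, p12, p7) → 27.5136
  f4: (p14, p6, p4) → 23.4047
  f5: (p14, p1, p4) → 32.3423
  f6: (p16, p12, p6) → 60.4160
  f7: (p16, p1, p12) → 14.4516
  f8: (p16, p14, p6) → 32.3894
  f9: (p16, p14, p1) → 19.4740
  f10: (p2, p5, p6) → 46.7458
  f11: (p2, p5, p3) → 54.5575
  f12: (p2, p6, p4) → 33.6719
  f13: (p2, p3, p4) → 41.4930
  f14: (p15, p5, p7) → 8.2196
  f15: (p15, p0, p7) → 18.9799
  f16: (p15, p5, p3) → 32.0180
  f17: (p15, p0, p3) → 34.7013
  f18: (p11, p1, p12) → 55.4209
  f19: (p11, p0, p12) → 41.0133
  f20: (p8, p0, p3) → 59.8747
  f21: (p8, p11, p0) → 39.7960
  f22: (p8, p3, p4) → 82.1561
  f23: (p8, p1, p4) → 99.5971
  f24: (p8, p11, p1) → 51.2979
Σ area = 974.965

Check V−E+F: 14 − 36 + 24 = 2.


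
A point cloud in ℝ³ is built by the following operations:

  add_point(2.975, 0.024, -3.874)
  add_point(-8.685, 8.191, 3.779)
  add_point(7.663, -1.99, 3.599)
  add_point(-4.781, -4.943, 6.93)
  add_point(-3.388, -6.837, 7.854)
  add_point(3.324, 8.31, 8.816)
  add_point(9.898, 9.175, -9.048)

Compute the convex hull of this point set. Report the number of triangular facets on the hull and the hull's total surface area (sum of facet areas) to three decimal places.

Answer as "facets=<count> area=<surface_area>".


facets=10 area=733.906

Hull vertices (7/7): indices [0, 1, 2, 3, 4, 5, 6].

Triangle areas on the boundary:
  f1: (p5, p6, p1) → 123.9565
  f2: (p5, p4, p1) → 98.8644
  f3: (p2, p5, p6) → 103.0917
  f4: (p2, p5, p4) → 78.2605
  f5: (p0, p6, p1) → 99.1341
  f6: (p0, p2, p6) → 55.6006
  f7: (p0, p2, p4) → 57.6639
  f8: (p3, p4, p1) → 6.2749
  f9: (p3, p0, p1) → 93.6487
  f10: (p3, p0, p4) → 17.4103
Σ area = 733.906

Check V−E+F: 7 − 15 + 10 = 2.
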